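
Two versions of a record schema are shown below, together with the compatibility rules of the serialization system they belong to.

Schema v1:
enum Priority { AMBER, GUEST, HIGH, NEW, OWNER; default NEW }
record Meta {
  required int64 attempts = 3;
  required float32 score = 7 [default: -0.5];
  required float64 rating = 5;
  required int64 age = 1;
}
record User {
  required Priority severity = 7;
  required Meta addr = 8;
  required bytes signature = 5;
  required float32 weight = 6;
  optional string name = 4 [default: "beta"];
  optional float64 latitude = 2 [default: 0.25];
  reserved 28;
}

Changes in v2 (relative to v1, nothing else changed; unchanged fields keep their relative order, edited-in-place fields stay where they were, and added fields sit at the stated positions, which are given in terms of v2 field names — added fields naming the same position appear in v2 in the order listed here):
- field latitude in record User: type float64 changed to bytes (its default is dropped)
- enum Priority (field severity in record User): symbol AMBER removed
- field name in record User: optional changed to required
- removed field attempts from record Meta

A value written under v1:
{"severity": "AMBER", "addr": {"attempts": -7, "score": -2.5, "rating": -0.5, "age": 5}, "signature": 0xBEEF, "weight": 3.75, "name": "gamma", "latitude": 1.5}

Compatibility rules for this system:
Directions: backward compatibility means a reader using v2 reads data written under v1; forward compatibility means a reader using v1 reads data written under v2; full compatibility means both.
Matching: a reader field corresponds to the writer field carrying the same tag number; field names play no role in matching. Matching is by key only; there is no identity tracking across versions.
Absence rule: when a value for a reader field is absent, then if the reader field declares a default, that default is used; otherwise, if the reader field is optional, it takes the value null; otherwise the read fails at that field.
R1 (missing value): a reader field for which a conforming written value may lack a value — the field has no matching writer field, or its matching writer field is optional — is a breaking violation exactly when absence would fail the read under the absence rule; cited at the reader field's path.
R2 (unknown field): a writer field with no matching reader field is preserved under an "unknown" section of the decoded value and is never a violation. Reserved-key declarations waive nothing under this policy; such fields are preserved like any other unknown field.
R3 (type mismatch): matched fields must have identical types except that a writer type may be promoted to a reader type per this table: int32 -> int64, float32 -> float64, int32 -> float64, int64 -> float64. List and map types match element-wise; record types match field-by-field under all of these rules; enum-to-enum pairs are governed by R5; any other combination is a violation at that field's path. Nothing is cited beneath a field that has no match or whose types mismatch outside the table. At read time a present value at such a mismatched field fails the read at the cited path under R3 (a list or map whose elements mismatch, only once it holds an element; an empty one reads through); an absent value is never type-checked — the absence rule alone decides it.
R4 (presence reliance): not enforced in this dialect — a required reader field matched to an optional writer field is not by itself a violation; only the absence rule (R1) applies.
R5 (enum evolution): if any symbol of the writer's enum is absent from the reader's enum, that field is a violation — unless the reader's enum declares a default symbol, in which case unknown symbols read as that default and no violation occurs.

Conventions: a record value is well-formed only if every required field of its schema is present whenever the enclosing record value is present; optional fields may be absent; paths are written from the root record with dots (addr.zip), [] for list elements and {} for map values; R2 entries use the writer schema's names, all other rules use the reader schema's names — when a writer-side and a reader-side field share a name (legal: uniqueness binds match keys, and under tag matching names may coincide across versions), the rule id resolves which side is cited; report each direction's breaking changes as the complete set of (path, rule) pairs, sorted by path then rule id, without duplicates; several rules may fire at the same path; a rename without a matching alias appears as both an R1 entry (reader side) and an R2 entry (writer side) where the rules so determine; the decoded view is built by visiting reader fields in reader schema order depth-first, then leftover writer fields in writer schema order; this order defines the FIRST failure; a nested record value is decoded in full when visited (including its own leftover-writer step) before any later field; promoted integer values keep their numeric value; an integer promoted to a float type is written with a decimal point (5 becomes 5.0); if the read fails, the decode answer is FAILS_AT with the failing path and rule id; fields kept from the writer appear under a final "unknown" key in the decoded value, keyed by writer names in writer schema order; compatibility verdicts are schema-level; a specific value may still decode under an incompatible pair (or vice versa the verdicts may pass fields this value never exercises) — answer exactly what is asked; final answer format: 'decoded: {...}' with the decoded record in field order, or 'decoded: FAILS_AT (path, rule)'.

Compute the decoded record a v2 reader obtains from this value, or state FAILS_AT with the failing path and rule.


decoded: FAILS_AT (latitude, R3)

each type pair in User: writer, then reader
decode walk for User under reader schema v2:
  severity := "NEW" (symbol AMBER -> reader default)
  addr.score := -2.5
  addr.rating := -0.5
  addr.age := 5
  writer addr.attempts: kept under "unknown"
  signature := 0xBEEF
  weight := 3.75
  name := "gamma"
  read fails at latitude under R3
  => FAILS_AT (latitude, R3)
checking off the User differences that do not matter here:
  enum Priority (field severity in record User): symbol AMBER removed -> inert under this dialect — no rule fires on User and the result does not move
  field name in record User: optional changed to required -> inert under this dialect — no rule fires on User and the result does not move
  removed field attempts from record Meta -> affects the rule determinations only; this particular User value decodes identically


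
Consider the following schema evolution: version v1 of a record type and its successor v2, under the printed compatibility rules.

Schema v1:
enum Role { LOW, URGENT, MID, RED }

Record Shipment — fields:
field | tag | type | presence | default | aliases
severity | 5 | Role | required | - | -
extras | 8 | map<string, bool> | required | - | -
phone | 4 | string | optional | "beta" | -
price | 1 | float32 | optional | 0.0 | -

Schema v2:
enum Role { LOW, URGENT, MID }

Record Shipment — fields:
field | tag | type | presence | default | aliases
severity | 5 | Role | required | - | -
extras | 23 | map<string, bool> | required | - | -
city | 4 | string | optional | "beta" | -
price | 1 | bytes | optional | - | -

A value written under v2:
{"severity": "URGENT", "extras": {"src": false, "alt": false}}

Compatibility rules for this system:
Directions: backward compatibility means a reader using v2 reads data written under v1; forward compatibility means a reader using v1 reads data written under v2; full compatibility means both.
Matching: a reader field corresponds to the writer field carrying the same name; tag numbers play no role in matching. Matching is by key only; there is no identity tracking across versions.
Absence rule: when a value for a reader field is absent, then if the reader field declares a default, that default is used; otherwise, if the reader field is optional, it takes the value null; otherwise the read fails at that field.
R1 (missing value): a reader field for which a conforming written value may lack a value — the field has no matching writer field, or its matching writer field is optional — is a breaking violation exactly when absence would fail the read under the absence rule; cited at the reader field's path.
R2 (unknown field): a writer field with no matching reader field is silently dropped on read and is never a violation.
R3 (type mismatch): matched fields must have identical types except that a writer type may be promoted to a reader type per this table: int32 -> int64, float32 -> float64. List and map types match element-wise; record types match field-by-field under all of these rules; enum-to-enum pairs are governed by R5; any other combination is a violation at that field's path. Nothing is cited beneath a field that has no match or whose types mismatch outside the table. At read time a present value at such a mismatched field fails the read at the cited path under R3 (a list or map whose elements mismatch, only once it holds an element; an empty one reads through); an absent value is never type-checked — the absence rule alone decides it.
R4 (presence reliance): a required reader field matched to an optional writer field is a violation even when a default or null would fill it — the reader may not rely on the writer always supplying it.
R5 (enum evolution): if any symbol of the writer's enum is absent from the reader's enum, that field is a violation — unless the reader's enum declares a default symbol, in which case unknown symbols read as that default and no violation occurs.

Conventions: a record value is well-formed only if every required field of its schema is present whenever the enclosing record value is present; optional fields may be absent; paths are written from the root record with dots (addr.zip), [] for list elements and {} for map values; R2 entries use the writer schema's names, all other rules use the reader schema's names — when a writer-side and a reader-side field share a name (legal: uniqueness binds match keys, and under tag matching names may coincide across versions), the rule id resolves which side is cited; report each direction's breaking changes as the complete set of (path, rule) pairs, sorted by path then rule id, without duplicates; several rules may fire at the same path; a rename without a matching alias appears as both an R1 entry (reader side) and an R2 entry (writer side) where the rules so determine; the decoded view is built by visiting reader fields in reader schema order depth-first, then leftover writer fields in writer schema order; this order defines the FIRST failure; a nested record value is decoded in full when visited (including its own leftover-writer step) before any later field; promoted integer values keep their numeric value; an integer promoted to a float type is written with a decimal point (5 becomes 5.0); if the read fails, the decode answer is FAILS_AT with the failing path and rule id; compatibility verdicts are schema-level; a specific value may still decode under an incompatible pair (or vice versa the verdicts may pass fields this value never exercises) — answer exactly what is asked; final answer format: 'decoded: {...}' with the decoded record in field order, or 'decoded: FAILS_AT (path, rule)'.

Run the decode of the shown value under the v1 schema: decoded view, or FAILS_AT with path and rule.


decoded: {"severity": "URGENT", "extras": {"src": false, "alt": false}, "phone": "beta", "price": 0.0}

in Shipment below, arrows point writer -> reader
decode (reader v1):
  severity := "URGENT"
  extras := {"src": false, "alt": false}
  phone := "beta" (no value, default fills)
  price := 0.0 (no value, default fills)
  => decoded: {"severity": "URGENT", "extras": {"src": false, "alt": false}, "phone": "beta", "price": 0.0}
checking off the Shipment differences that do not matter here:
  enum Role (field severity in record Shipment): symbol RED removed -> a verdict-level change on Shipment — the shown value reads the same
  renamed field phone to city in record Shipment -> triggers nothing under the printed rules; the Shipment answer is the same either way
  field price in record Shipment: type float32 changed to bytes (its default is dropped) -> a verdict-level change on Shipment — the shown value reads the same
  field extras in record Shipment: tag 8 changed to 23 -> triggers nothing under the printed rules; the Shipment answer is the same either way


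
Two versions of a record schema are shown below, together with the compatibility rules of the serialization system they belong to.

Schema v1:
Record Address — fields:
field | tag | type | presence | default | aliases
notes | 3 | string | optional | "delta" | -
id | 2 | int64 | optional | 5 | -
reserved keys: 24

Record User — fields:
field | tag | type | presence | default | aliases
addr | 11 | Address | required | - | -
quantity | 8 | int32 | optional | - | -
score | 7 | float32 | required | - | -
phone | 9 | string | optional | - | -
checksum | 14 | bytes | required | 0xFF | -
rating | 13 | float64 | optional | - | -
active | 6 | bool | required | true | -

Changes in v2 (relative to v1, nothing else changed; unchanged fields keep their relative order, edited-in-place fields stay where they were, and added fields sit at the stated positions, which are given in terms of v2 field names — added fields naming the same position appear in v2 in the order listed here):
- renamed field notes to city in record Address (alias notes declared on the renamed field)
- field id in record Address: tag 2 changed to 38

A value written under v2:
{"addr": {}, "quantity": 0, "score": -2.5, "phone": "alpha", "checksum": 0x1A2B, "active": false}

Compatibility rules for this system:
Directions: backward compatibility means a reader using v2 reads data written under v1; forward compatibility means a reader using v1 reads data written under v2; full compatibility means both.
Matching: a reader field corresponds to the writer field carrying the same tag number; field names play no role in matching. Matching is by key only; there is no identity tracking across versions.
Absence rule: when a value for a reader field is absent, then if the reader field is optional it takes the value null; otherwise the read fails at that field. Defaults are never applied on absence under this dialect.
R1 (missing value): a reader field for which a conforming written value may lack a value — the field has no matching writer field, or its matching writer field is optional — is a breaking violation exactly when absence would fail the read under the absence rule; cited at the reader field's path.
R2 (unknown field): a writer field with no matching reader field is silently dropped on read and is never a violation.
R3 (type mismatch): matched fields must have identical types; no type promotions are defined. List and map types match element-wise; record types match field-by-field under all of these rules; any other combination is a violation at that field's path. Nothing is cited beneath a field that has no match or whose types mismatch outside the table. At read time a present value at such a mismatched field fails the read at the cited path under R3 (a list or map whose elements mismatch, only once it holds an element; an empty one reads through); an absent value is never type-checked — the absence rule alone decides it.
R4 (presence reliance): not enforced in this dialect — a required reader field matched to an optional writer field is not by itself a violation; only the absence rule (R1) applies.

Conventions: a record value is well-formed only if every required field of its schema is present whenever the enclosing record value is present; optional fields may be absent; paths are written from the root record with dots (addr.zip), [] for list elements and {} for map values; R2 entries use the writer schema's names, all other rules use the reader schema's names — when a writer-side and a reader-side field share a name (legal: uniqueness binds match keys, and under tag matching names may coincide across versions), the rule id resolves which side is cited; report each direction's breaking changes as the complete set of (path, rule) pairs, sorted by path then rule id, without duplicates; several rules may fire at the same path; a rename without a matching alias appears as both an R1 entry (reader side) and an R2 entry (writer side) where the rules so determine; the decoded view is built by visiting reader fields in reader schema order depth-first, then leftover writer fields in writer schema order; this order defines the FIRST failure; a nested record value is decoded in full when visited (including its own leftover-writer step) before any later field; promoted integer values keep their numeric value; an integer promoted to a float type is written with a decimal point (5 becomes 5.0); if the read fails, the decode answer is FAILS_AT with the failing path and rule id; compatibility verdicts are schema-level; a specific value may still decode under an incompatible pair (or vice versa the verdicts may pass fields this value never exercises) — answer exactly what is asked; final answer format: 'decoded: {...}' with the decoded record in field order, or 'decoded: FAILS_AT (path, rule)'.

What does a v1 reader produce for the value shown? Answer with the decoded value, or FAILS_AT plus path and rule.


in User below, arrows point writer -> reader
decoding the User value with the v1 reader:
  addr.notes := null (absent, optional -> null)
  addr.id := null (absent, optional -> null)
  quantity := 0
  score := -2.5
  phone := "alpha"
  checksum := 0x1A2B
  rating := null (absent, optional -> null)
  active := false
  => decoded: {"addr": {"notes": null, "id": null}, "quantity": 0, "score": -2.5, "phone": "alpha", "checksum": 0x1A2B, "rating": null, "active": false}
diffs on User not affecting the asked answer:
  renamed field notes to city in record Address (alias notes declared on the renamed field) -> triggers nothing under the printed rules; the User answer is the same either way
  field id in record Address: tag 2 changed to 38 -> triggers nothing under the printed rules; the User answer is the same either way

decoded: {"addr": {"notes": null, "id": null}, "quantity": 0, "score": -2.5, "phone": "alpha", "checksum": 0x1A2B, "rating": null, "active": false}


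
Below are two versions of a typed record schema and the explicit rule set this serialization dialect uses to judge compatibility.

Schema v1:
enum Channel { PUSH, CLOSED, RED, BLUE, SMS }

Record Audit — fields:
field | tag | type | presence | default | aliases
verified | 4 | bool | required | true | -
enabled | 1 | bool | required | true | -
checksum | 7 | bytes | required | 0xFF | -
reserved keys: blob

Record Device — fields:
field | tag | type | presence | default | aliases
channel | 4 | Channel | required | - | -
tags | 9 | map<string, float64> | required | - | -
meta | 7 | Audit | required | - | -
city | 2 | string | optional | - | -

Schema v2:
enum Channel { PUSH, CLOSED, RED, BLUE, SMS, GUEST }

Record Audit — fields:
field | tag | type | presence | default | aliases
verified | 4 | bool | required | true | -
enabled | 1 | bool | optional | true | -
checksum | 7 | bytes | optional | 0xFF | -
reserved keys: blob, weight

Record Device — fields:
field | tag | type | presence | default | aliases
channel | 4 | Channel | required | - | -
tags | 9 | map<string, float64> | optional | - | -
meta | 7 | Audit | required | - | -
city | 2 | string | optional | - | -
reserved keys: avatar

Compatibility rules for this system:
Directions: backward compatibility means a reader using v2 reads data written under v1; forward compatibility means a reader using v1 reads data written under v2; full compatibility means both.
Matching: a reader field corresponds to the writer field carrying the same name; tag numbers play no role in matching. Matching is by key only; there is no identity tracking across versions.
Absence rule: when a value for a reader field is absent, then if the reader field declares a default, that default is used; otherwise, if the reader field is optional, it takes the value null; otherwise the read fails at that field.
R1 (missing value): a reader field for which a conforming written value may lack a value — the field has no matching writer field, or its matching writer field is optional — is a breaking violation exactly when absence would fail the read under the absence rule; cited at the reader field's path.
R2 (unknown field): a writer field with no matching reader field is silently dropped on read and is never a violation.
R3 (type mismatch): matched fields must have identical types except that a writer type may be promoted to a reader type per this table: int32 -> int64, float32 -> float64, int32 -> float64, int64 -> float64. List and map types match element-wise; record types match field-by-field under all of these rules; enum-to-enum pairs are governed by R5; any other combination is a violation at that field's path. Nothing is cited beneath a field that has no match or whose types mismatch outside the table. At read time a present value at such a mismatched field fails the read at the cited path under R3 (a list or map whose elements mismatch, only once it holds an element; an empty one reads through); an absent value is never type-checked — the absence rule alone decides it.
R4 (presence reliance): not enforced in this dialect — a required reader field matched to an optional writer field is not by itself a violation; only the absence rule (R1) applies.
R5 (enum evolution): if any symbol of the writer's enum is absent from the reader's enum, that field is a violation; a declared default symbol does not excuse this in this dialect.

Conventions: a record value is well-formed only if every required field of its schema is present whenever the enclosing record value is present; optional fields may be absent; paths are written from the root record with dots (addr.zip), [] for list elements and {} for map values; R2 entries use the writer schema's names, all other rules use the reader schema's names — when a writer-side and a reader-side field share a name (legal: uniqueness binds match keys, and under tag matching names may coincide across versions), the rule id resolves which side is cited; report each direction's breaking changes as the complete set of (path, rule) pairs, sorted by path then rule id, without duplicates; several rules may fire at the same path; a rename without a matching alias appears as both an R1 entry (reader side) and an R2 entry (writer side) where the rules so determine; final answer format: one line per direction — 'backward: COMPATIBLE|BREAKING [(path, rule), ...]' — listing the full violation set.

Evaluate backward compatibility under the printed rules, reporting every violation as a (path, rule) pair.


in Device below, arrows point writer -> reader
backward analysis of Device with v2 as reader and v1 as writer:
  channel: paired with writer channel (Channel -> Channel; writer required)
  tags: paired with writer tags (map<string, float64> -> map<string, float64>; writer required)
  meta: paired with writer meta (Audit -> Audit; writer required)
  city: paired with writer city (string -> string; writer optional)
  meta.verified: paired with writer meta.verified (bool -> bool; writer required)
  meta.enabled: paired with writer meta.enabled (bool -> bool; writer required)
  meta.checksum: paired with writer meta.checksum (bytes -> bytes; writer required)
  => backward: COMPATIBLE
checking off the Device differences that do not matter here:
  field tags in record Device: required changed to optional -> matters only for Device's forward compatibility — outside the asked direction
  enum Channel (field channel in record Device): symbol GUEST added -> matters only for Device's forward compatibility — outside the asked direction
  field checksum in record Audit: required changed to optional -> triggers nothing under Device's printed rules — same verdict
  field enabled in record Audit: required changed to optional -> triggers nothing under Device's printed rules — same verdict

backward: COMPATIBLE []


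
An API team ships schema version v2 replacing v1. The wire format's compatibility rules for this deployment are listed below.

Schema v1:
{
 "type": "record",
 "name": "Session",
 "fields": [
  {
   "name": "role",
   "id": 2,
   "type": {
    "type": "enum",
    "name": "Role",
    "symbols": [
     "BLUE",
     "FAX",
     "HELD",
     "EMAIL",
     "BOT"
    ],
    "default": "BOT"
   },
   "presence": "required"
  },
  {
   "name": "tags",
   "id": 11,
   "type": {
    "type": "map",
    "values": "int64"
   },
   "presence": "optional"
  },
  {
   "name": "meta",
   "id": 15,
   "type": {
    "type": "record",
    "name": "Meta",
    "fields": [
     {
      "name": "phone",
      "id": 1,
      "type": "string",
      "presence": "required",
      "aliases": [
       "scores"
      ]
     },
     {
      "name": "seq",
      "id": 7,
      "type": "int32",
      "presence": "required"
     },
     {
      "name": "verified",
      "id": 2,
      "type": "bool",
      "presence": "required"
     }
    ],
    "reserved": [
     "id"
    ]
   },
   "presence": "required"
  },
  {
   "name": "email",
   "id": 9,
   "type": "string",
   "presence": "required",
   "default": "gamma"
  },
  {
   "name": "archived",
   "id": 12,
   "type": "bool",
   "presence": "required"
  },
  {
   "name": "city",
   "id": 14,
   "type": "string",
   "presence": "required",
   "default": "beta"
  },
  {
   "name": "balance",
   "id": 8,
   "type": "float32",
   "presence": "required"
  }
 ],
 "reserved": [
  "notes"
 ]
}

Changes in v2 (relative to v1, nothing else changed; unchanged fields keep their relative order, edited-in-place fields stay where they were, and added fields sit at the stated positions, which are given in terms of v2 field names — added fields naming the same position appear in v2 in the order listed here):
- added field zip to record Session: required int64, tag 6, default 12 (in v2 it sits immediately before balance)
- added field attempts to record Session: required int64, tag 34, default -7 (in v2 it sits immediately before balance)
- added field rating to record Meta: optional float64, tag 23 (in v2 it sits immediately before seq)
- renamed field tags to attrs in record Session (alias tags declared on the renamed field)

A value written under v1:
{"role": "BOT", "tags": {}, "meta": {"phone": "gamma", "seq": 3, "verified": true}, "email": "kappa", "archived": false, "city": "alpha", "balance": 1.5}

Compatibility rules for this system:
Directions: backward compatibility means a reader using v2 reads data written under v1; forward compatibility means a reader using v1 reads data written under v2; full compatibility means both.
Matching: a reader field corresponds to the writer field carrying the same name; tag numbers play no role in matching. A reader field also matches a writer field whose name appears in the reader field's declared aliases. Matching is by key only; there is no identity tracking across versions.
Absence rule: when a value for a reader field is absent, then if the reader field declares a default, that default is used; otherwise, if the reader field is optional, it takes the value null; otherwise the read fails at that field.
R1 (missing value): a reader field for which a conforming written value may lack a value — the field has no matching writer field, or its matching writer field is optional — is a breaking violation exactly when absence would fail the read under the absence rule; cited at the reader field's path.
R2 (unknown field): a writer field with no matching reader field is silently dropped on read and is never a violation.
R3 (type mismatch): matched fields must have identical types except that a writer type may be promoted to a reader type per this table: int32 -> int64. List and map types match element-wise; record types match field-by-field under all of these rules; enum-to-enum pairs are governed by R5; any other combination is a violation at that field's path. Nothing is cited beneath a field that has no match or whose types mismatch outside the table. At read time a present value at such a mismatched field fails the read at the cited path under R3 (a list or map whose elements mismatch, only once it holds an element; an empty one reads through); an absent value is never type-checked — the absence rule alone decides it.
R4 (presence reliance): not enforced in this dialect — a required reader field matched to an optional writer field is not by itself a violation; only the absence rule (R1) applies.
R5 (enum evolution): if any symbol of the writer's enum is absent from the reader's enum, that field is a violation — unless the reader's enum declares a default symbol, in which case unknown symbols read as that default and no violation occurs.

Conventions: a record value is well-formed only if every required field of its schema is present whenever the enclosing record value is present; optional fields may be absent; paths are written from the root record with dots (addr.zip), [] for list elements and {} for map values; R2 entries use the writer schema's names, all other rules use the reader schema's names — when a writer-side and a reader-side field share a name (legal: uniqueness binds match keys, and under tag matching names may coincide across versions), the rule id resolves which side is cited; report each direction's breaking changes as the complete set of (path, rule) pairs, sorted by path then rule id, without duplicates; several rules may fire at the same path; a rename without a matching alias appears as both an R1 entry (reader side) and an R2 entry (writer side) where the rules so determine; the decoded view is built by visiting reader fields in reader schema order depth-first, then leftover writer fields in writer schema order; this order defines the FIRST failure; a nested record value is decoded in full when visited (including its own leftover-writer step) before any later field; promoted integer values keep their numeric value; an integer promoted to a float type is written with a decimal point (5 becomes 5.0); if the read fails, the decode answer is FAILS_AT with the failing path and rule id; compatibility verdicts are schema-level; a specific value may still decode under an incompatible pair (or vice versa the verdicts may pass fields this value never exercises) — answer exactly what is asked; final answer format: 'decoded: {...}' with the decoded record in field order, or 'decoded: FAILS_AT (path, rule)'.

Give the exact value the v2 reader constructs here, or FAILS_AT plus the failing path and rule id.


each type pair in Session: writer, then reader
decode (reader v2):
  role := "BOT"
  attrs := {} (from writer tags)
  meta.phone := "gamma"
  meta.rating := null (missing; optional => null)
  meta.seq := 3
  meta.verified := true
  email := "kappa"
  archived := false
  city := "alpha"
  zip := 12 (missing; default applied)
  attempts := -7 (missing; default applied)
  balance := 1.5
  => decoded: {"role": "BOT", "attrs": {}, "meta": {"phone": "gamma", "rating": null, "seq": 3, "verified": true}, "email": "kappa", "archived": false, "city": "alpha", "zip": 12, "attempts": -7, "balance": 1.5}

decoded: {"role": "BOT", "attrs": {}, "meta": {"phone": "gamma", "rating": null, "seq": 3, "verified": true}, "email": "kappa", "archived": false, "city": "alpha", "zip": 12, "attempts": -7, "balance": 1.5}


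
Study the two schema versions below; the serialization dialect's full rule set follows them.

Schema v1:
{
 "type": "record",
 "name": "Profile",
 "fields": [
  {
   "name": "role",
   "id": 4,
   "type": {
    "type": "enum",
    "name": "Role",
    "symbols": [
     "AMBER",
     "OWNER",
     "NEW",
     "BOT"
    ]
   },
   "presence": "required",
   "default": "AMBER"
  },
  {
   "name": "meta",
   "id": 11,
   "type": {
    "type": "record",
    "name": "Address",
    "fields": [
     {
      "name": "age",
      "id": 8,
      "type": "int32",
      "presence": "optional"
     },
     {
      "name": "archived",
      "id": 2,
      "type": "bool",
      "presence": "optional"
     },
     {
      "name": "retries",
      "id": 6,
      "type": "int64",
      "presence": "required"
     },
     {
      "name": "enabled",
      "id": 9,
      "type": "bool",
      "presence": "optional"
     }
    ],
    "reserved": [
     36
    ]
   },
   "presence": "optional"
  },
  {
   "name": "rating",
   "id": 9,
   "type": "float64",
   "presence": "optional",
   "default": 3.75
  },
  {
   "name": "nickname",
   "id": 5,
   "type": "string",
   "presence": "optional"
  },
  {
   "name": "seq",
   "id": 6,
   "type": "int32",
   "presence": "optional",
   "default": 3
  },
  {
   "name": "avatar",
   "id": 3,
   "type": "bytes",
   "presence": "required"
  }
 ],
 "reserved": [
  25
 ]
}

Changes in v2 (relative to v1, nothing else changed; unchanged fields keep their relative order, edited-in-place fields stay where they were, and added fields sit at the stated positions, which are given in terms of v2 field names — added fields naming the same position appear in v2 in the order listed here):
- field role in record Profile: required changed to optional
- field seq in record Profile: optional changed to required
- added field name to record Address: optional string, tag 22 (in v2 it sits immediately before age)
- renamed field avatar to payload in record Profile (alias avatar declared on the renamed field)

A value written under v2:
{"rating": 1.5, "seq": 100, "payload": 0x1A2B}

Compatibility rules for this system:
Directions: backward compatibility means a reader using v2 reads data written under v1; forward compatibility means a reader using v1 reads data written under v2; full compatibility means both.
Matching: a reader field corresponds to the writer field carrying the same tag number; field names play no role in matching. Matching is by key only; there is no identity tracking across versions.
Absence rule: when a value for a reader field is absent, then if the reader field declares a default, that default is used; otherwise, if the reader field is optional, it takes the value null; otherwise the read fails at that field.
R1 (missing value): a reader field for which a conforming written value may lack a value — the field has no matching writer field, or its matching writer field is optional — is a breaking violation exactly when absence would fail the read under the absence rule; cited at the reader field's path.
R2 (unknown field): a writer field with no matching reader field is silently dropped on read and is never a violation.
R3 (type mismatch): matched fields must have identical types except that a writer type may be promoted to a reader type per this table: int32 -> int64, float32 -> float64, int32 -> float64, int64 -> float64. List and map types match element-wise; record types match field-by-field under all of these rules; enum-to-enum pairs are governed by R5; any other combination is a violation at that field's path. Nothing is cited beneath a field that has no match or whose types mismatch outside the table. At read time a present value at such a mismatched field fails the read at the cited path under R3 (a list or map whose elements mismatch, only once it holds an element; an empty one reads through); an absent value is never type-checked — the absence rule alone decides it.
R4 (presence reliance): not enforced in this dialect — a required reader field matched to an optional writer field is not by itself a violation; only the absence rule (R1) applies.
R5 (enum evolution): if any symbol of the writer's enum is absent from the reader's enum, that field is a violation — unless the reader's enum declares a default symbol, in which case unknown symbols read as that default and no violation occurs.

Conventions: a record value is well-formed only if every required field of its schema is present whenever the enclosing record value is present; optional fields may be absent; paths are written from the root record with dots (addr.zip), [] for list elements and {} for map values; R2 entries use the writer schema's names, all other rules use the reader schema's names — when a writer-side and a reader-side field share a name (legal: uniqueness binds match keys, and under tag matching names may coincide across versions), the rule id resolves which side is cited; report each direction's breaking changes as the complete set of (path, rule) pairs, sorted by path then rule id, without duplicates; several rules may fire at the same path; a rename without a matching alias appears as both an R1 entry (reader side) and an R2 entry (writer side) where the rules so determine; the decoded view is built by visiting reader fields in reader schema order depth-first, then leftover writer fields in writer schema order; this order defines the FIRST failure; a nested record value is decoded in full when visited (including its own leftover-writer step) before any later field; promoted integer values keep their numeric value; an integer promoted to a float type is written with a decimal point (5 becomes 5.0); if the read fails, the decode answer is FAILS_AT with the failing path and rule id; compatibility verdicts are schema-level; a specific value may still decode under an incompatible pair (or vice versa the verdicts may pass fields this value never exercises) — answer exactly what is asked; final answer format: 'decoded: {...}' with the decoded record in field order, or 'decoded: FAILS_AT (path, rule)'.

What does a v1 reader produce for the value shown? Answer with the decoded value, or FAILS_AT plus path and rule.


in Profile below, arrows point writer -> reader
decoding the Profile value with the v1 reader:
  role := "AMBER" (absent -> default)
  meta := null (absent, optional -> null)
  rating := 1.5
  nickname := null (absent, optional -> null)
  seq := 100
  avatar := 0x1A2B (from writer payload)
  => decoded: {"role": "AMBER", "meta": null, "rating": 1.5, "nickname": null, "seq": 100, "avatar": 0x1A2B}
checking off the Profile differences that do not matter here:
  field role in record Profile: required changed to optional -> triggers nothing under the printed rules; the Profile answer is the same either way
  field seq in record Profile: optional changed to required -> triggers nothing under the printed rules; the Profile answer is the same either way
  added field name to record Address: optional string, tag 22 (in v2 it sits immediately before age) -> triggers nothing under the printed rules; the Profile answer is the same either way
  renamed field avatar to payload in record Profile (alias avatar declared on the renamed field) -> triggers nothing under the printed rules; the Profile answer is the same either way

decoded: {"role": "AMBER", "meta": null, "rating": 1.5, "nickname": null, "seq": 100, "avatar": 0x1A2B}


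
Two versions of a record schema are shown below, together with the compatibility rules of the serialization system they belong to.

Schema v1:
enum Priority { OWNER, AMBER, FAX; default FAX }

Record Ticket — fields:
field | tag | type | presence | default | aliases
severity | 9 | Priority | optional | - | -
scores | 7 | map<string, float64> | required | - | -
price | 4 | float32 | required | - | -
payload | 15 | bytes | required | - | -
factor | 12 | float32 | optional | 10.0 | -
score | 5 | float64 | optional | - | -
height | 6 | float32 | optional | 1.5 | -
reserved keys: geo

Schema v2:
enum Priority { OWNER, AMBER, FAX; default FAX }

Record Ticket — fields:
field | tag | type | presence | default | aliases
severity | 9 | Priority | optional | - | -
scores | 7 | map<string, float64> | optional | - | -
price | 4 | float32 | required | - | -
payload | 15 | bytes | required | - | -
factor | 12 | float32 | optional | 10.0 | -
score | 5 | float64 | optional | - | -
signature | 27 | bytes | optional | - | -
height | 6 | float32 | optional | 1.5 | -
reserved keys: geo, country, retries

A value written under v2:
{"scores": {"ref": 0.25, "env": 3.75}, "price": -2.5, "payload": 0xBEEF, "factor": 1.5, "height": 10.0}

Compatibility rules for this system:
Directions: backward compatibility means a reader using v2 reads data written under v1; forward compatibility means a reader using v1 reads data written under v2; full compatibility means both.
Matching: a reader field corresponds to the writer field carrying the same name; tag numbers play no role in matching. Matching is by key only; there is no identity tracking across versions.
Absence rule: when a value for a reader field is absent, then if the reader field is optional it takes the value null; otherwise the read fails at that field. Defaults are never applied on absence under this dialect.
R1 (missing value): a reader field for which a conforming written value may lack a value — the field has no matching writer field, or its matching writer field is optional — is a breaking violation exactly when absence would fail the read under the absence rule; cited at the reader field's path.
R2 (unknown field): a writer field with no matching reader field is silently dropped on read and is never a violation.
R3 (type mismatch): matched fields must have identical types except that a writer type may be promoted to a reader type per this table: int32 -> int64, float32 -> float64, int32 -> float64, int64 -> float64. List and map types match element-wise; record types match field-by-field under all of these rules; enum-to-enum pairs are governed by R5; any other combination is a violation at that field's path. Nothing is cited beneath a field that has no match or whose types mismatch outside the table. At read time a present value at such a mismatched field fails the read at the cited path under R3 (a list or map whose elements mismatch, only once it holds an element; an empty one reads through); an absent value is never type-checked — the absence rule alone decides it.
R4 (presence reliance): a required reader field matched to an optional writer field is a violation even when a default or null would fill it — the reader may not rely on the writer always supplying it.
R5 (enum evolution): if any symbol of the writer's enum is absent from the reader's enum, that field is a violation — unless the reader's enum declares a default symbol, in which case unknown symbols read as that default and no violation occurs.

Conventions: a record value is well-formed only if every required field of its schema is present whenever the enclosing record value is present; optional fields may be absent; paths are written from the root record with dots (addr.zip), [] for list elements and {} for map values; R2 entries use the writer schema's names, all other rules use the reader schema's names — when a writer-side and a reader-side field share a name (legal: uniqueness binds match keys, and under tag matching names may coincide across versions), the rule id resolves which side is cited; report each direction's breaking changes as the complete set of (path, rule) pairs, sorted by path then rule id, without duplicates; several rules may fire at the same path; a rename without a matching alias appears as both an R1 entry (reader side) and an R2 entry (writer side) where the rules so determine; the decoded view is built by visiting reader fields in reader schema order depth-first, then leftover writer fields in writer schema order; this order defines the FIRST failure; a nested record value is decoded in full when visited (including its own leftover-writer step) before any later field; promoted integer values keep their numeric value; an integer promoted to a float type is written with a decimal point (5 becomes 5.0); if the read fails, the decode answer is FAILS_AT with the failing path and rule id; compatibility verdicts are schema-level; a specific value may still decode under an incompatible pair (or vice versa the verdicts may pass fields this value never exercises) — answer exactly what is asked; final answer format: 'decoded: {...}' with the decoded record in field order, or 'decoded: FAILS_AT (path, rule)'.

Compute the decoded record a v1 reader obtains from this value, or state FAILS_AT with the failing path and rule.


the writer's type comes first in each Ticket pair
migrating the Ticket value to v1:
  severity := null (not supplied -> null)
  scores := {"ref": 0.25, "env": 3.75}
  price := -2.5
  payload := 0xBEEF
  factor := 1.5
  score := null (not supplied -> null)
  height := 10.0
  => decoded: {"severity": null, "scores": {"ref": 0.25, "env": 3.75}, "price": -2.5, "payload": 0xBEEF, "factor": 1.5, "score": null, "height": 10.0}
diffs on Ticket not affecting the asked answer:
  added field signature to record Ticket: optional bytes, tag 27 (in v2 it sits immediately before height) -> no rule fires on it and the decoded Ticket view is identical with or without it
  field scores in record Ticket: required changed to optional -> a verdict-level change on Ticket — the shown value reads the same

decoded: {"severity": null, "scores": {"ref": 0.25, "env": 3.75}, "price": -2.5, "payload": 0xBEEF, "factor": 1.5, "score": null, "height": 10.0}
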